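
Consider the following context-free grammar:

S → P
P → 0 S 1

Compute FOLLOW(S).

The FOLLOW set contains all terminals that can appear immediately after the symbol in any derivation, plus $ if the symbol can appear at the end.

We compute FOLLOW(S) using the standard algorithm.
FOLLOW(S) starts with {$}.
FIRST(P) = {0}
FIRST(S) = {0}
FOLLOW(P) = {$, 1}
FOLLOW(S) = {$, 1}
Therefore, FOLLOW(S) = {$, 1}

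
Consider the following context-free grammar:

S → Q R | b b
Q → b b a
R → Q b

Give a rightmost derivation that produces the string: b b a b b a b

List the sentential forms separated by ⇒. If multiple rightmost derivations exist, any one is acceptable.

S ⇒ Q R ⇒ Q Q b ⇒ Q b b a b ⇒ b b a b b a b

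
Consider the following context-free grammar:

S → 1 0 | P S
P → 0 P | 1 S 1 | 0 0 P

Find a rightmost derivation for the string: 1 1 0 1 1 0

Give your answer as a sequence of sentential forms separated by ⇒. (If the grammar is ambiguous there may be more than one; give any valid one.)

S ⇒ P S ⇒ P 1 0 ⇒ 1 S 1 1 0 ⇒ 1 1 0 1 1 0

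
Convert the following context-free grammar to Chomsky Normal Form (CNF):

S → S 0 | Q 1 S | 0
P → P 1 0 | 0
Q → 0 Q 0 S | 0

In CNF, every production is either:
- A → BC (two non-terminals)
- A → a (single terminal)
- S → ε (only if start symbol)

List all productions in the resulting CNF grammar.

T0 → 0; T1 → 1; S → 0; P → 0; Q → 0; S → S T0; S → Q X0; X0 → T1 S; P → P X1; X1 → T1 T0; Q → T0 X2; X2 → Q X3; X3 → T0 S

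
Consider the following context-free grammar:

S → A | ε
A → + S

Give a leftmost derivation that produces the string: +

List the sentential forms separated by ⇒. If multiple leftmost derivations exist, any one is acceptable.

S ⇒ A ⇒ + S ⇒ +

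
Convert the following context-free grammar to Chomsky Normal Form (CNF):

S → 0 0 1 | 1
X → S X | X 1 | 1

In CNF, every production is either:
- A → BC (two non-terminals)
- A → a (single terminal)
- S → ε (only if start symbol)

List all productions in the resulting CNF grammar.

T0 → 0; T1 → 1; S → 1; X → 1; S → T0 X0; X0 → T0 T1; X → S X; X → X T1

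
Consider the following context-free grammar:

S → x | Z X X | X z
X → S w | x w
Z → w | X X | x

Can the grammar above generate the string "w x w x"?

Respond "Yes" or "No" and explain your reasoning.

No - no valid derivation exists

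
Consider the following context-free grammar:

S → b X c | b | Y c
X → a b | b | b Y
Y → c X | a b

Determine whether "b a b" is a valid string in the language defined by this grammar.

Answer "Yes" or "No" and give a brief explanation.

No - no valid derivation exists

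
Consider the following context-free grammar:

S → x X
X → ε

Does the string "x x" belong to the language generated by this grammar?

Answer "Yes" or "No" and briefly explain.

No - no valid derivation exists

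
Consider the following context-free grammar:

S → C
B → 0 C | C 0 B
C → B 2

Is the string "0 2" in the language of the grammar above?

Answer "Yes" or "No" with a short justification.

No - no valid derivation exists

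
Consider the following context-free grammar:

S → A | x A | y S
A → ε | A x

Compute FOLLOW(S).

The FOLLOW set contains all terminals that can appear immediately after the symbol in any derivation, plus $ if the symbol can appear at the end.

We compute FOLLOW(S) using the standard algorithm.
FOLLOW(S) starts with {$}.
FIRST(A) = {x, ε}
FIRST(S) = {x, y, ε}
FOLLOW(A) = {$, x}
FOLLOW(S) = {$}
Therefore, FOLLOW(S) = {$}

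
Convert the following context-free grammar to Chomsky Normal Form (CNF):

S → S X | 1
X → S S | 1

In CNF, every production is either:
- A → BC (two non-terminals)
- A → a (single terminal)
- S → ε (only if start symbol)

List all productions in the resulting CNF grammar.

S → 1; X → 1; S → S X; X → S S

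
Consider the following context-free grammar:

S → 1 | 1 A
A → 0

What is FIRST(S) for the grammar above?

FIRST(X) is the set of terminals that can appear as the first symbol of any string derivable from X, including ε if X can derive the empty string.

We compute FIRST(S) using the standard algorithm.
FIRST(A) = {0}
FIRST(S) = {1}
Therefore, FIRST(S) = {1}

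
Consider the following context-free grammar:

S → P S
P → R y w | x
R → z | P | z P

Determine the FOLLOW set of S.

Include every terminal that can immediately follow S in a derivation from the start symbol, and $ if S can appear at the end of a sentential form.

We compute FOLLOW(S) using the standard algorithm.
FOLLOW(S) starts with {$}.
FIRST(P) = {x, z}
FIRST(R) = {x, z}
FIRST(S) = {x, z}
FOLLOW(P) = {x, y, z}
FOLLOW(R) = {y}
FOLLOW(S) = {$}
Therefore, FOLLOW(S) = {$}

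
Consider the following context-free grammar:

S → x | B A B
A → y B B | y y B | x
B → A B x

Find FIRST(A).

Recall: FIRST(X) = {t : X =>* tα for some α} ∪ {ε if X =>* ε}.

We compute FIRST(A) using the standard algorithm.
FIRST(A) = {x, y}
FIRST(B) = {x, y}
FIRST(S) = {x, y}
Therefore, FIRST(A) = {x, y}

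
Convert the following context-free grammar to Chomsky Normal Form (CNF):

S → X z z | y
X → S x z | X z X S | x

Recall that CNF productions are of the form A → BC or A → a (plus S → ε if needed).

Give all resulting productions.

TZ → z; S → y; TX → x; X → x; S → X X0; X0 → TZ TZ; X → S X1; X1 → TX TZ; X → X X2; X2 → TZ X3; X3 → X S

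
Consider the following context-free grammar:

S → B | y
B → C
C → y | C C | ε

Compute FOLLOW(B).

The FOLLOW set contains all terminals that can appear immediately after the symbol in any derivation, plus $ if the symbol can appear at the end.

We compute FOLLOW(B) using the standard algorithm.
FOLLOW(S) starts with {$}.
FIRST(B) = {y, ε}
FIRST(C) = {y, ε}
FIRST(S) = {y, ε}
FOLLOW(B) = {$}
FOLLOW(C) = {$, y}
FOLLOW(S) = {$}
Therefore, FOLLOW(B) = {$}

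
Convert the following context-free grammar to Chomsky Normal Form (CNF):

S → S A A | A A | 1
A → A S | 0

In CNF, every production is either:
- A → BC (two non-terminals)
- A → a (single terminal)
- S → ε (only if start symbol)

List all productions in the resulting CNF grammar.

S → 1; A → 0; S → S X0; X0 → A A; S → A A; A → A S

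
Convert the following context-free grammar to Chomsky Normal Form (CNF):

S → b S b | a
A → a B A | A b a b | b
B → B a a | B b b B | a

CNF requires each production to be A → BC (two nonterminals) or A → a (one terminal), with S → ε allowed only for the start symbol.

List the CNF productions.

TB → b; S → a; TA → a; A → b; B → a; S → TB X0; X0 → S TB; A → TA X1; X1 → B A; A → A X2; X2 → TB X3; X3 → TA TB; B → B X4; X4 → TA TA; B → B X5; X5 → TB X6; X6 → TB B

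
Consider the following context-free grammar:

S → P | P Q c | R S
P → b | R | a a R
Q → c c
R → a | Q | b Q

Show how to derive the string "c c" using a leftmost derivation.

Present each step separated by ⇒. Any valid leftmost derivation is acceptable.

S ⇒ P ⇒ R ⇒ Q ⇒ c c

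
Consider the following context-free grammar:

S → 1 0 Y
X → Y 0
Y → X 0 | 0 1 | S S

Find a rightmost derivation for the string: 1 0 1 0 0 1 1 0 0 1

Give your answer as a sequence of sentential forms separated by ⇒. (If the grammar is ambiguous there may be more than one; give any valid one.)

S ⇒ 1 0 Y ⇒ 1 0 S S ⇒ 1 0 S 1 0 Y ⇒ 1 0 S 1 0 0 1 ⇒ 1 0 1 0 Y 1 0 0 1 ⇒ 1 0 1 0 0 1 1 0 0 1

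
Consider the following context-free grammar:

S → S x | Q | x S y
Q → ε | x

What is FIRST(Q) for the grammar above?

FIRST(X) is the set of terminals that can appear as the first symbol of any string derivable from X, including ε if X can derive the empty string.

We compute FIRST(Q) using the standard algorithm.
FIRST(Q) = {x, ε}
FIRST(S) = {x, ε}
Therefore, FIRST(Q) = {x, ε}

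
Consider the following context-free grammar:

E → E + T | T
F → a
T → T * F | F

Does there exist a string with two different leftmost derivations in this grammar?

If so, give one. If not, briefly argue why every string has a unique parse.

No - every string in the language has a unique leftmost derivation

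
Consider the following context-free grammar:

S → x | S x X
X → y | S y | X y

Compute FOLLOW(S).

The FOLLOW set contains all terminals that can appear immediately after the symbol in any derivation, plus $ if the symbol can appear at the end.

We compute FOLLOW(S) using the standard algorithm.
FOLLOW(S) starts with {$}.
FIRST(S) = {x}
FIRST(X) = {x, y}
FOLLOW(S) = {$, x, y}
FOLLOW(X) = {$, x, y}
Therefore, FOLLOW(S) = {$, x, y}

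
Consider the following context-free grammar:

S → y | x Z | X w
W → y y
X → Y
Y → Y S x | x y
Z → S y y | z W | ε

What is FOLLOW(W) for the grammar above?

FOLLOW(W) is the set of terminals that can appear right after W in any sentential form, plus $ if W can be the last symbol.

We compute FOLLOW(W) using the standard algorithm.
FOLLOW(S) starts with {$}.
FIRST(S) = {x, y}
FIRST(W) = {y}
FIRST(X) = {x}
FIRST(Y) = {x}
FIRST(Z) = {x, y, z, ε}
FOLLOW(S) = {$, x, y}
FOLLOW(W) = {$, x, y}
FOLLOW(X) = {w}
FOLLOW(Y) = {w, x, y}
FOLLOW(Z) = {$, x, y}
Therefore, FOLLOW(W) = {$, x, y}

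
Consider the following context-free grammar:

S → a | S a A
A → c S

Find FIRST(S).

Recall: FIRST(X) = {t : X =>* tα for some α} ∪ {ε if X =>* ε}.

We compute FIRST(S) using the standard algorithm.
FIRST(A) = {c}
FIRST(S) = {a}
Therefore, FIRST(S) = {a}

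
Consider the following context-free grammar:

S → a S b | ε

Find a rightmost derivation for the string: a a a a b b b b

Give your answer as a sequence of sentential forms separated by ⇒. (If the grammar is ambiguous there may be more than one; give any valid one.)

S ⇒ a S b ⇒ a a S b b ⇒ a a a S b b b ⇒ a a a a S b b b b ⇒ a a a a b b b b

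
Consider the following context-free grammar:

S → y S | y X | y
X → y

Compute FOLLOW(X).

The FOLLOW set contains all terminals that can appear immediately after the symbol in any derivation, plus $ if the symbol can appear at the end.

We compute FOLLOW(X) using the standard algorithm.
FOLLOW(S) starts with {$}.
FIRST(S) = {y}
FIRST(X) = {y}
FOLLOW(S) = {$}
FOLLOW(X) = {$}
Therefore, FOLLOW(X) = {$}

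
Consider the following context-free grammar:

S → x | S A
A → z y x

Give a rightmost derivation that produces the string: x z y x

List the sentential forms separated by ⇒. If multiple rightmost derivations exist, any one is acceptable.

S ⇒ S A ⇒ S z y x ⇒ x z y x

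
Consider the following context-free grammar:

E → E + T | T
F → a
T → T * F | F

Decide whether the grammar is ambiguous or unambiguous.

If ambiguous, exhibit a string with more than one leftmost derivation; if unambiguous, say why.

Unambiguous - every string in the language has a unique leftmost derivation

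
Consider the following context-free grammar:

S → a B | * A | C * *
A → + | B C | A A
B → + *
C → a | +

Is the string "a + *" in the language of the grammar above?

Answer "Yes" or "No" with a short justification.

Yes - a valid derivation exists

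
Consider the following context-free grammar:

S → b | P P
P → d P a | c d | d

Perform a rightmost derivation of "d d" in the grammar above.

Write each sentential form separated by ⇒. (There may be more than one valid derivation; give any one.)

S ⇒ P P ⇒ P d ⇒ d d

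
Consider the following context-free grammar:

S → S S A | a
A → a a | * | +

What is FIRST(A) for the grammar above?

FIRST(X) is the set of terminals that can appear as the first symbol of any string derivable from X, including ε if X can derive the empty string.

We compute FIRST(A) using the standard algorithm.
FIRST(A) = {*, +, a}
FIRST(S) = {a}
Therefore, FIRST(A) = {*, +, a}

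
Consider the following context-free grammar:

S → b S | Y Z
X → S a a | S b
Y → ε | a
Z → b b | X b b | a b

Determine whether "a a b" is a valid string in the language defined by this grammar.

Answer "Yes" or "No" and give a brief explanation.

Yes - a valid derivation exists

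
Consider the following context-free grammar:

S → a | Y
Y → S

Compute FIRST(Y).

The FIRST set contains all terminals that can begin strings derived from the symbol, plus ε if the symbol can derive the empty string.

We compute FIRST(Y) using the standard algorithm.
FIRST(S) = {a}
FIRST(Y) = {a}
Therefore, FIRST(Y) = {a}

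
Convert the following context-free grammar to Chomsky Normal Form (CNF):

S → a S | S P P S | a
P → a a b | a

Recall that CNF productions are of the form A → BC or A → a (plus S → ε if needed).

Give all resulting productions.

TA → a; S → a; TB → b; P → a; S → TA S; S → S X0; X0 → P X1; X1 → P S; P → TA X2; X2 → TA TB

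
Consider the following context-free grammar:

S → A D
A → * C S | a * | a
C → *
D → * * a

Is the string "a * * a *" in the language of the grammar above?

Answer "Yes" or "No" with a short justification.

No - no valid derivation exists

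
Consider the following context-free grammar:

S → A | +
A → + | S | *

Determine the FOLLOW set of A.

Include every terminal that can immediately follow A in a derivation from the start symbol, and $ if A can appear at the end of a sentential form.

We compute FOLLOW(A) using the standard algorithm.
FOLLOW(S) starts with {$}.
FIRST(A) = {*, +}
FIRST(S) = {*, +}
FOLLOW(A) = {$}
FOLLOW(S) = {$}
Therefore, FOLLOW(A) = {$}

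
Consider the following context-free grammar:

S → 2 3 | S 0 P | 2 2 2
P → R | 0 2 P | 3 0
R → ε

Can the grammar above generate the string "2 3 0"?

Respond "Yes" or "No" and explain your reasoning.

Yes - a valid derivation exists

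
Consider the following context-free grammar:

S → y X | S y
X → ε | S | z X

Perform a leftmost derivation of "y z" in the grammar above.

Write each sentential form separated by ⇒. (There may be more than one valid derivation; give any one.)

S ⇒ y X ⇒ y z X ⇒ y z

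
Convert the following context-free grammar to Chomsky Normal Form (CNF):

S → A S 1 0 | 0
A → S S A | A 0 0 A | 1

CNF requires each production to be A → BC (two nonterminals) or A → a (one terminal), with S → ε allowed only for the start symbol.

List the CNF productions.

T1 → 1; T0 → 0; S → 0; A → 1; S → A X0; X0 → S X1; X1 → T1 T0; A → S X2; X2 → S A; A → A X3; X3 → T0 X4; X4 → T0 A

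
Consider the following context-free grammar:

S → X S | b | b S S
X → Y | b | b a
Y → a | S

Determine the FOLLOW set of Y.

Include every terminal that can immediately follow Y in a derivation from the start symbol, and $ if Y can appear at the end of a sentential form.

We compute FOLLOW(Y) using the standard algorithm.
FOLLOW(S) starts with {$}.
FIRST(S) = {a, b}
FIRST(X) = {a, b}
FIRST(Y) = {a, b}
FOLLOW(S) = {$, a, b}
FOLLOW(X) = {a, b}
FOLLOW(Y) = {a, b}
Therefore, FOLLOW(Y) = {a, b}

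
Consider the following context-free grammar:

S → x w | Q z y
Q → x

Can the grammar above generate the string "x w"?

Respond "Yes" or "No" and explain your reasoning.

Yes - a valid derivation exists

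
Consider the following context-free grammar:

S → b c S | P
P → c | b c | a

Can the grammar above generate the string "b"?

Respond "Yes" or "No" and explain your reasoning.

No - no valid derivation exists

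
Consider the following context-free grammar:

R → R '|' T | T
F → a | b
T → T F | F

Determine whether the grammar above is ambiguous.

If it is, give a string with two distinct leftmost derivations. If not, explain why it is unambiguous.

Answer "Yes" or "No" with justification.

No - the grammar is unambiguous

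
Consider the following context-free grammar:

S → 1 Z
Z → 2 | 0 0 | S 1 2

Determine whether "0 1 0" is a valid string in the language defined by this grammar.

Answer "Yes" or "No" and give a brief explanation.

No - no valid derivation exists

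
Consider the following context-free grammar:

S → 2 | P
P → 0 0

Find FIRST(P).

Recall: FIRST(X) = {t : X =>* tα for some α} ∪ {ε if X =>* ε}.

We compute FIRST(P) using the standard algorithm.
FIRST(P) = {0}
FIRST(S) = {0, 2}
Therefore, FIRST(P) = {0}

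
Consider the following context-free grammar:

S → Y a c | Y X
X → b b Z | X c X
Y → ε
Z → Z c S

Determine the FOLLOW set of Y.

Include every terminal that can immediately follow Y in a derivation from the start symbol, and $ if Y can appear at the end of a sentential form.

We compute FOLLOW(Y) using the standard algorithm.
FOLLOW(S) starts with {$}.
FIRST(S) = {a, b}
FIRST(X) = {b}
FIRST(Y) = {ε}
FIRST(Z) = {}
FOLLOW(S) = {$, c}
FOLLOW(X) = {$, c}
FOLLOW(Y) = {a, b}
FOLLOW(Z) = {$, c}
Therefore, FOLLOW(Y) = {a, b}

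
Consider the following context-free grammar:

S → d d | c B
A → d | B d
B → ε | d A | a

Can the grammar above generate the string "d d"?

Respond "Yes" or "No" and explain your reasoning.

Yes - a valid derivation exists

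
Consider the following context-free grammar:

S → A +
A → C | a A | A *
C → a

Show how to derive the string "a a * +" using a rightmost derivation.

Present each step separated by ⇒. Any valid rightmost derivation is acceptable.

S ⇒ A + ⇒ a A + ⇒ a A * + ⇒ a C * + ⇒ a a * +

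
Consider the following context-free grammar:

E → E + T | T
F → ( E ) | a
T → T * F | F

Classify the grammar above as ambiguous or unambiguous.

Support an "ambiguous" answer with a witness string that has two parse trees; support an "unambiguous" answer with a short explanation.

Unambiguous - every string in the language has a unique parse tree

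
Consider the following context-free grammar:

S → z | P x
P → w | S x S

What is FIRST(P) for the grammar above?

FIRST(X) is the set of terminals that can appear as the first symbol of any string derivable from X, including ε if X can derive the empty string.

We compute FIRST(P) using the standard algorithm.
FIRST(P) = {w, z}
FIRST(S) = {w, z}
Therefore, FIRST(P) = {w, z}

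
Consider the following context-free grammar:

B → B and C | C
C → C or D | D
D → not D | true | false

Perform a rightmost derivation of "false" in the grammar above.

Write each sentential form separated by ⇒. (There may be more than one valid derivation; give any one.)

B ⇒ C ⇒ D ⇒ false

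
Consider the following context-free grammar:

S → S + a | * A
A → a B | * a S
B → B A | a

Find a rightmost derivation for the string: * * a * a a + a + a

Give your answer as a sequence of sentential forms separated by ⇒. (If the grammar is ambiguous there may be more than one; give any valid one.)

S ⇒ S + a ⇒ S + a + a ⇒ * A + a + a ⇒ * * a S + a + a ⇒ * * a * A + a + a ⇒ * * a * a B + a + a ⇒ * * a * a a + a + a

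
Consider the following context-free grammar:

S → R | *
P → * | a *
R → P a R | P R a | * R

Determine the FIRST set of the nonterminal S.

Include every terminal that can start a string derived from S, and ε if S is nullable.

We compute FIRST(S) using the standard algorithm.
FIRST(P) = {*, a}
FIRST(R) = {*, a}
FIRST(S) = {*, a}
Therefore, FIRST(S) = {*, a}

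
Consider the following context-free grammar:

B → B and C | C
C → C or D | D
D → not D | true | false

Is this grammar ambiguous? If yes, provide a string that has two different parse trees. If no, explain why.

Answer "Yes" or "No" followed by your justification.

No - the grammar is unambiguous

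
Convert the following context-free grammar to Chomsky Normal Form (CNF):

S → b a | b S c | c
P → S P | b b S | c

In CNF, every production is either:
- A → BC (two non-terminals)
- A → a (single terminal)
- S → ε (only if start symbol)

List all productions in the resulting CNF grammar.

TB → b; TA → a; TC → c; S → c; P → c; S → TB TA; S → TB X0; X0 → S TC; P → S P; P → TB X1; X1 → TB S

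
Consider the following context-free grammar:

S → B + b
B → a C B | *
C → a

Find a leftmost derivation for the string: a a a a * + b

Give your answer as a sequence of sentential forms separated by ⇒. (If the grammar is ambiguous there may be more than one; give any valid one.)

S ⇒ B + b ⇒ a C B + b ⇒ a a B + b ⇒ a a a C B + b ⇒ a a a a B + b ⇒ a a a a * + b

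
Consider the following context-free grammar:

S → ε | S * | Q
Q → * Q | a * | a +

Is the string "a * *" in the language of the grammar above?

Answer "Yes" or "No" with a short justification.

Yes - a valid derivation exists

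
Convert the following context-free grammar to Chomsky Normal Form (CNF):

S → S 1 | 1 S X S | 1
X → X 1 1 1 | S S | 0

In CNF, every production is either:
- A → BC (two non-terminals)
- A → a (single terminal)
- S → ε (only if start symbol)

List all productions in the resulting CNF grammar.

T1 → 1; S → 1; X → 0; S → S T1; S → T1 X0; X0 → S X1; X1 → X S; X → X X2; X2 → T1 X3; X3 → T1 T1; X → S S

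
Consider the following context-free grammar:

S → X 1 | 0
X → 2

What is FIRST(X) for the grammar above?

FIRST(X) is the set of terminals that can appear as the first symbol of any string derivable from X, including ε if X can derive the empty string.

We compute FIRST(X) using the standard algorithm.
FIRST(S) = {0, 2}
FIRST(X) = {2}
Therefore, FIRST(X) = {2}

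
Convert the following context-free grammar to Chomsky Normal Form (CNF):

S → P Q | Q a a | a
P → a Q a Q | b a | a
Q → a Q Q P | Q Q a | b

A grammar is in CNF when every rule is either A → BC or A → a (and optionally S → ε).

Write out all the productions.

TA → a; S → a; TB → b; P → a; Q → b; S → P Q; S → Q X0; X0 → TA TA; P → TA X1; X1 → Q X2; X2 → TA Q; P → TB TA; Q → TA X3; X3 → Q X4; X4 → Q P; Q → Q X5; X5 → Q TA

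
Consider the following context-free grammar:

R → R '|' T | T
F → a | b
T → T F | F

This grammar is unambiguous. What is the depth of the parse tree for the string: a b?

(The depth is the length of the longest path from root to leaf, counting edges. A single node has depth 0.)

4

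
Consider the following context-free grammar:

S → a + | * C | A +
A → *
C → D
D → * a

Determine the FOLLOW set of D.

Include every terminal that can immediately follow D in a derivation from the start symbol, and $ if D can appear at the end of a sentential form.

We compute FOLLOW(D) using the standard algorithm.
FOLLOW(S) starts with {$}.
FIRST(A) = {*}
FIRST(C) = {*}
FIRST(D) = {*}
FIRST(S) = {*, a}
FOLLOW(A) = {+}
FOLLOW(C) = {$}
FOLLOW(D) = {$}
FOLLOW(S) = {$}
Therefore, FOLLOW(D) = {$}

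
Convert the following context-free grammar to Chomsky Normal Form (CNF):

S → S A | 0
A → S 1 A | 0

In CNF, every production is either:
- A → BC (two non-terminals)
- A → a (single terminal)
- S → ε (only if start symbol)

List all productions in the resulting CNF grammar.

S → 0; T1 → 1; A → 0; S → S A; A → S X0; X0 → T1 A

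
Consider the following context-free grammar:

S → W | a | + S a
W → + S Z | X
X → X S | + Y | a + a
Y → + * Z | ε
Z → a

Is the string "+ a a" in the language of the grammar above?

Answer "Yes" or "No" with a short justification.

Yes - a valid derivation exists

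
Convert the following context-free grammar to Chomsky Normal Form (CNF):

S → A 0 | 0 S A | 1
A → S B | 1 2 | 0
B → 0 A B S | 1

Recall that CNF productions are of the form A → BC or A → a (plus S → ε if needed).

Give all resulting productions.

T0 → 0; S → 1; T1 → 1; T2 → 2; A → 0; B → 1; S → A T0; S → T0 X0; X0 → S A; A → S B; A → T1 T2; B → T0 X1; X1 → A X2; X2 → B S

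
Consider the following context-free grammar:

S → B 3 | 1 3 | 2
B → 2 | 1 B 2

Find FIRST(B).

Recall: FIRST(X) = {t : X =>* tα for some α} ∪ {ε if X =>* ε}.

We compute FIRST(B) using the standard algorithm.
FIRST(B) = {1, 2}
FIRST(S) = {1, 2}
Therefore, FIRST(B) = {1, 2}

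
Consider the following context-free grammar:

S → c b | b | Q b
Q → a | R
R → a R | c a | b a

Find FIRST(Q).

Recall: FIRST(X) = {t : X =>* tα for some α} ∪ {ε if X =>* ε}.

We compute FIRST(Q) using the standard algorithm.
FIRST(Q) = {a, b, c}
FIRST(R) = {a, b, c}
FIRST(S) = {a, b, c}
Therefore, FIRST(Q) = {a, b, c}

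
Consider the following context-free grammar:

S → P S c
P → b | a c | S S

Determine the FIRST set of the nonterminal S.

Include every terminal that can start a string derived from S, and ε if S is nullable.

We compute FIRST(S) using the standard algorithm.
FIRST(P) = {a, b}
FIRST(S) = {a, b}
Therefore, FIRST(S) = {a, b}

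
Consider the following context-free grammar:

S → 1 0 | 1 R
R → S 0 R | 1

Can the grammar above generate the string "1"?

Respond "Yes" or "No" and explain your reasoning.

No - no valid derivation exists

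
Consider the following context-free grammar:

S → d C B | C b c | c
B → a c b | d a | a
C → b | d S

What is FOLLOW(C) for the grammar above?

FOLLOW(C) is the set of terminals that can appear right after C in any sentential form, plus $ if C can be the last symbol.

We compute FOLLOW(C) using the standard algorithm.
FOLLOW(S) starts with {$}.
FIRST(B) = {a, d}
FIRST(C) = {b, d}
FIRST(S) = {b, c, d}
FOLLOW(B) = {$, a, b, d}
FOLLOW(C) = {a, b, d}
FOLLOW(S) = {$, a, b, d}
Therefore, FOLLOW(C) = {a, b, d}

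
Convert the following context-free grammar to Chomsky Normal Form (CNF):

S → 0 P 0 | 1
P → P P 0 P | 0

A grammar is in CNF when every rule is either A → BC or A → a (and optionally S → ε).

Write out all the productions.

T0 → 0; S → 1; P → 0; S → T0 X0; X0 → P T0; P → P X1; X1 → P X2; X2 → T0 P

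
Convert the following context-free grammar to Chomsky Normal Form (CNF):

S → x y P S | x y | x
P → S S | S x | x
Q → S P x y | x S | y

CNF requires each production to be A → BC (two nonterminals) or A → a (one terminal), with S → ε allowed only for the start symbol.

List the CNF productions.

TX → x; TY → y; S → x; P → x; Q → y; S → TX X0; X0 → TY X1; X1 → P S; S → TX TY; P → S S; P → S TX; Q → S X2; X2 → P X3; X3 → TX TY; Q → TX S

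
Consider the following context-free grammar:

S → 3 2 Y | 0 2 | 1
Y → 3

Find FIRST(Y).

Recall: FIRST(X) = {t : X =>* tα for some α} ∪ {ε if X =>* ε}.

We compute FIRST(Y) using the standard algorithm.
FIRST(S) = {0, 1, 3}
FIRST(Y) = {3}
Therefore, FIRST(Y) = {3}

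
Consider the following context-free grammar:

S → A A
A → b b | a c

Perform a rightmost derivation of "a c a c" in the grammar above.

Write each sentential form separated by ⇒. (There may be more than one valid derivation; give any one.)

S ⇒ A A ⇒ A a c ⇒ a c a c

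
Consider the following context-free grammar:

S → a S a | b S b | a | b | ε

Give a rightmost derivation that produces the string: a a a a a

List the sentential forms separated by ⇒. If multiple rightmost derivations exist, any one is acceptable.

S ⇒ a S a ⇒ a a S a a ⇒ a a a a a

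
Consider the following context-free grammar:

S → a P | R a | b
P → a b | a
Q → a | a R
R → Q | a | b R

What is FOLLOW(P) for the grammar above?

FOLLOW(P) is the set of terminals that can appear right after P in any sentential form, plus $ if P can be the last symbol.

We compute FOLLOW(P) using the standard algorithm.
FOLLOW(S) starts with {$}.
FIRST(P) = {a}
FIRST(Q) = {a}
FIRST(R) = {a, b}
FIRST(S) = {a, b}
FOLLOW(P) = {$}
FOLLOW(Q) = {a}
FOLLOW(R) = {a}
FOLLOW(S) = {$}
Therefore, FOLLOW(P) = {$}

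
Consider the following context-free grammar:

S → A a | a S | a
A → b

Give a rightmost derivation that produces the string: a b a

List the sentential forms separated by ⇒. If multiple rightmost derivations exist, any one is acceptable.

S ⇒ a S ⇒ a A a ⇒ a b a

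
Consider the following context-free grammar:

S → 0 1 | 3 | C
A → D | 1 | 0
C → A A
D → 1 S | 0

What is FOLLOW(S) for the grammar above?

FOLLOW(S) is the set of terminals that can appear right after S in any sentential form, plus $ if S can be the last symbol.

We compute FOLLOW(S) using the standard algorithm.
FOLLOW(S) starts with {$}.
FIRST(A) = {0, 1}
FIRST(C) = {0, 1}
FIRST(D) = {0, 1}
FIRST(S) = {0, 1, 3}
FOLLOW(A) = {$, 0, 1}
FOLLOW(C) = {$, 0, 1}
FOLLOW(D) = {$, 0, 1}
FOLLOW(S) = {$, 0, 1}
Therefore, FOLLOW(S) = {$, 0, 1}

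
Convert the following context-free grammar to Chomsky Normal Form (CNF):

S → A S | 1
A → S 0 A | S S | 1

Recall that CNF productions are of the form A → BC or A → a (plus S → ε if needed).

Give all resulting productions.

S → 1; T0 → 0; A → 1; S → A S; A → S X0; X0 → T0 A; A → S S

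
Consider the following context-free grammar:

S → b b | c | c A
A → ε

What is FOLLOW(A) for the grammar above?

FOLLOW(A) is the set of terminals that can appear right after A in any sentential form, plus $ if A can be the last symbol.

We compute FOLLOW(A) using the standard algorithm.
FOLLOW(S) starts with {$}.
FIRST(A) = {ε}
FIRST(S) = {b, c}
FOLLOW(A) = {$}
FOLLOW(S) = {$}
Therefore, FOLLOW(A) = {$}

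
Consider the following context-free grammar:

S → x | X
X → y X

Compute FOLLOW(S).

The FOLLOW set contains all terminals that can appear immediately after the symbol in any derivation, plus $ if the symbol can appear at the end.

We compute FOLLOW(S) using the standard algorithm.
FOLLOW(S) starts with {$}.
FIRST(S) = {x, y}
FIRST(X) = {y}
FOLLOW(S) = {$}
FOLLOW(X) = {$}
Therefore, FOLLOW(S) = {$}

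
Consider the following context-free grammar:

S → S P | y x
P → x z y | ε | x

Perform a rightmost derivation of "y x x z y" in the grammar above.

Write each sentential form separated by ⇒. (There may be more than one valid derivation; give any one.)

S ⇒ S P ⇒ S x z y ⇒ y x x z y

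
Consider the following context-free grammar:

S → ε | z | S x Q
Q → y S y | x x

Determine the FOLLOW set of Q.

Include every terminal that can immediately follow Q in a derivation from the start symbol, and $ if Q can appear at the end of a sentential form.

We compute FOLLOW(Q) using the standard algorithm.
FOLLOW(S) starts with {$}.
FIRST(Q) = {x, y}
FIRST(S) = {x, z, ε}
FOLLOW(Q) = {$, x, y}
FOLLOW(S) = {$, x, y}
Therefore, FOLLOW(Q) = {$, x, y}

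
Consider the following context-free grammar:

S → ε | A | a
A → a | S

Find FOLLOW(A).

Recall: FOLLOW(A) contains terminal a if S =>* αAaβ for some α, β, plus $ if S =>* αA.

We compute FOLLOW(A) using the standard algorithm.
FOLLOW(S) starts with {$}.
FIRST(A) = {a, ε}
FIRST(S) = {a, ε}
FOLLOW(A) = {$}
FOLLOW(S) = {$}
Therefore, FOLLOW(A) = {$}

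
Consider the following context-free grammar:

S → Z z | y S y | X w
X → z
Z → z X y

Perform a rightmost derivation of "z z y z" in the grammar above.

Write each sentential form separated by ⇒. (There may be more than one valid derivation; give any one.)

S ⇒ Z z ⇒ z X y z ⇒ z z y z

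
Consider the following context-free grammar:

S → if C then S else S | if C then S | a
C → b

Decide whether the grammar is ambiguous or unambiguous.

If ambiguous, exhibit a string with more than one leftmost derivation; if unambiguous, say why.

Ambiguous - the string 'if b then if b then if b then a else a' has two distinct leftmost derivations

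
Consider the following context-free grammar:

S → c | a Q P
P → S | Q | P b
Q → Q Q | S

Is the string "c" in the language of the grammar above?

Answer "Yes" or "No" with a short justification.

Yes - a valid derivation exists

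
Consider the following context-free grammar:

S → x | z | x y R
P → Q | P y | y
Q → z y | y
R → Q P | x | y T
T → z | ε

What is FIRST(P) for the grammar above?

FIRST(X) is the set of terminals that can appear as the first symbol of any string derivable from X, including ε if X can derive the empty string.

We compute FIRST(P) using the standard algorithm.
FIRST(P) = {y, z}
FIRST(Q) = {y, z}
FIRST(R) = {x, y, z}
FIRST(S) = {x, z}
FIRST(T) = {z, ε}
Therefore, FIRST(P) = {y, z}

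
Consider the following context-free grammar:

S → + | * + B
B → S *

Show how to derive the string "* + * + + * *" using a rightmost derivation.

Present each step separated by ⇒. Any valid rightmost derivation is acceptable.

S ⇒ * + B ⇒ * + S * ⇒ * + * + B * ⇒ * + * + S * * ⇒ * + * + + * *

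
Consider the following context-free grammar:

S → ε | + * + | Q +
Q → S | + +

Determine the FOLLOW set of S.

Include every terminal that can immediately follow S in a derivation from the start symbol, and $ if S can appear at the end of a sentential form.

We compute FOLLOW(S) using the standard algorithm.
FOLLOW(S) starts with {$}.
FIRST(Q) = {+, ε}
FIRST(S) = {+, ε}
FOLLOW(Q) = {+}
FOLLOW(S) = {$, +}
Therefore, FOLLOW(S) = {$, +}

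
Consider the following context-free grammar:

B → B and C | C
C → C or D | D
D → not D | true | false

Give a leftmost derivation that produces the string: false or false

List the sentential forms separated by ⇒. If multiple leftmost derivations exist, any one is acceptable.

B ⇒ C ⇒ C or D ⇒ D or D ⇒ false or D ⇒ false or false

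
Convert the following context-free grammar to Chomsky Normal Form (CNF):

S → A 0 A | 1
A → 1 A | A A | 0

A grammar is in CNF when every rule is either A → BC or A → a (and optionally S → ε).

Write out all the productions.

T0 → 0; S → 1; T1 → 1; A → 0; S → A X0; X0 → T0 A; A → T1 A; A → A A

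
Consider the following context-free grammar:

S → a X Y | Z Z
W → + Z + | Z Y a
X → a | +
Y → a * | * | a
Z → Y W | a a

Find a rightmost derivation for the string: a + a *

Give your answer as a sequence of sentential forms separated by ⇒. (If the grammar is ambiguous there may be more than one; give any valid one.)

S ⇒ a X Y ⇒ a X a * ⇒ a + a *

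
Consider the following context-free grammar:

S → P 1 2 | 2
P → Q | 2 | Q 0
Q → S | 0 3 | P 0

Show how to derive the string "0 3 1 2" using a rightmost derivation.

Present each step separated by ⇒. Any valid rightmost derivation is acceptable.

S ⇒ P 1 2 ⇒ Q 1 2 ⇒ 0 3 1 2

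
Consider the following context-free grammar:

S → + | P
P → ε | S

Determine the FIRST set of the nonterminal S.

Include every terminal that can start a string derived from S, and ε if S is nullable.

We compute FIRST(S) using the standard algorithm.
FIRST(P) = {+, ε}
FIRST(S) = {+, ε}
Therefore, FIRST(S) = {+, ε}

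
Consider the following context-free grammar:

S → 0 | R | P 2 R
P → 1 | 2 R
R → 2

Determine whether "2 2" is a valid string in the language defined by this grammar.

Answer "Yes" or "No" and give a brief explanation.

No - no valid derivation exists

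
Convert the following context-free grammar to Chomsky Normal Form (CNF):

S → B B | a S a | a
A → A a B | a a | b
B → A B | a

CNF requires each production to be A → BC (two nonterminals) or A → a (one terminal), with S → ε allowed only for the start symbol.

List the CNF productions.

TA → a; S → a; A → b; B → a; S → B B; S → TA X0; X0 → S TA; A → A X1; X1 → TA B; A → TA TA; B → A B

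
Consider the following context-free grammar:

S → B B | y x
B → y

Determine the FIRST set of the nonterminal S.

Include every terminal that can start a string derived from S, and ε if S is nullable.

We compute FIRST(S) using the standard algorithm.
FIRST(B) = {y}
FIRST(S) = {y}
Therefore, FIRST(S) = {y}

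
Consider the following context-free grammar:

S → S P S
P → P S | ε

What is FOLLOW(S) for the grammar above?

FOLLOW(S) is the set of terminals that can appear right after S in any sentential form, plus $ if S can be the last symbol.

We compute FOLLOW(S) using the standard algorithm.
FOLLOW(S) starts with {$}.
FIRST(P) = {ε}
FIRST(S) = {}
FOLLOW(P) = {}
FOLLOW(S) = {$}
Therefore, FOLLOW(S) = {$}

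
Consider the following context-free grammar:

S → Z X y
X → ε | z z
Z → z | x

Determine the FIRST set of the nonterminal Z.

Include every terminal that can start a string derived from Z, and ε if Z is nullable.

We compute FIRST(Z) using the standard algorithm.
FIRST(S) = {x, z}
FIRST(X) = {z, ε}
FIRST(Z) = {x, z}
Therefore, FIRST(Z) = {x, z}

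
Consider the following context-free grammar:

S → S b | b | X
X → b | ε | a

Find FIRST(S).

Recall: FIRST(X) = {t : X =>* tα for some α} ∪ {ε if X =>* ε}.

We compute FIRST(S) using the standard algorithm.
FIRST(S) = {a, b, ε}
FIRST(X) = {a, b, ε}
Therefore, FIRST(S) = {a, b, ε}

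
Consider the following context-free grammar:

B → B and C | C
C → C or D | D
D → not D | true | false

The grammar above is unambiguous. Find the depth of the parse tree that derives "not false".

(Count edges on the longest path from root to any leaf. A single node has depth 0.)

4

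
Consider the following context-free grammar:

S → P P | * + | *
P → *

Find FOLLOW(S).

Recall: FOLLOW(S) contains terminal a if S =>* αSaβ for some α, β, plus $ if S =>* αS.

We compute FOLLOW(S) using the standard algorithm.
FOLLOW(S) starts with {$}.
FIRST(P) = {*}
FIRST(S) = {*}
FOLLOW(P) = {$, *}
FOLLOW(S) = {$}
Therefore, FOLLOW(S) = {$}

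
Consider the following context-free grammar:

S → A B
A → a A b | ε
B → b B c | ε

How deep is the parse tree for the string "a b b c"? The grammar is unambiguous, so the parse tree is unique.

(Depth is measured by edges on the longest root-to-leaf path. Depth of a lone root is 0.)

3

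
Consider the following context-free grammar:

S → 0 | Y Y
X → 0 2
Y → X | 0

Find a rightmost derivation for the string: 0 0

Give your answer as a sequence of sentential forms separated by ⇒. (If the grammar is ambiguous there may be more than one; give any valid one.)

S ⇒ Y Y ⇒ Y 0 ⇒ 0 0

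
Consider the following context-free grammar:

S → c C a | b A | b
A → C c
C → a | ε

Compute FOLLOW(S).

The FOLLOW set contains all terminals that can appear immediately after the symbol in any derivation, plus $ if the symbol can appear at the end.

We compute FOLLOW(S) using the standard algorithm.
FOLLOW(S) starts with {$}.
FIRST(A) = {a, c}
FIRST(C) = {a, ε}
FIRST(S) = {b, c}
FOLLOW(A) = {$}
FOLLOW(C) = {a, c}
FOLLOW(S) = {$}
Therefore, FOLLOW(S) = {$}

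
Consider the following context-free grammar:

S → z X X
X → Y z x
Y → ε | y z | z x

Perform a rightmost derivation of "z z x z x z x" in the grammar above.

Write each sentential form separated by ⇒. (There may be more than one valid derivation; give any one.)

S ⇒ z X X ⇒ z X Y z x ⇒ z X z x ⇒ z Y z x z x ⇒ z z x z x z x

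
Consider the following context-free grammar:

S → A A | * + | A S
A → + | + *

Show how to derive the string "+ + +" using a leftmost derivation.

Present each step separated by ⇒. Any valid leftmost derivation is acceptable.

S ⇒ A S ⇒ + S ⇒ + A A ⇒ + + A ⇒ + + +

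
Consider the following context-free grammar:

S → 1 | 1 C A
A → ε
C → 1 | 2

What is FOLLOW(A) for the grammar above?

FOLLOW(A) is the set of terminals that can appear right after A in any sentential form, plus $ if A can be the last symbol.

We compute FOLLOW(A) using the standard algorithm.
FOLLOW(S) starts with {$}.
FIRST(A) = {ε}
FIRST(C) = {1, 2}
FIRST(S) = {1}
FOLLOW(A) = {$}
FOLLOW(C) = {$}
FOLLOW(S) = {$}
Therefore, FOLLOW(A) = {$}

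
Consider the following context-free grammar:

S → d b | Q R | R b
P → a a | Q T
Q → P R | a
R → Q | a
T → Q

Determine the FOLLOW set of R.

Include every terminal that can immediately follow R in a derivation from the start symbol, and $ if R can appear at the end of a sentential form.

We compute FOLLOW(R) using the standard algorithm.
FOLLOW(S) starts with {$}.
FIRST(P) = {a}
FIRST(Q) = {a}
FIRST(R) = {a}
FIRST(S) = {a, d}
FIRST(T) = {a}
FOLLOW(P) = {a}
FOLLOW(Q) = {$, a, b}
FOLLOW(R) = {$, a, b}
FOLLOW(S) = {$}
FOLLOW(T) = {a}
Therefore, FOLLOW(R) = {$, a, b}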